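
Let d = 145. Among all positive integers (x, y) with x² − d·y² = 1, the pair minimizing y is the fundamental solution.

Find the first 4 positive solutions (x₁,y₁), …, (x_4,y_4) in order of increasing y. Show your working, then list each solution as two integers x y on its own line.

289 24
167041 13872
96549409 8017992
55805391361 4634385504

[12; 24] for √145; ℓ=1 ⇒ convergent index 1
i=0: a=12 ⇒ p=12, q=1
i=1: a=24 ⇒ p=289, q=24
→ (289, 24).  Check: 289²=83521, 145·24²=83520, difference 1.
n=2: (289,24)∘(289,24) = (289·289+145·24·24, 289·24+24·289) = (167041,13872)
n=3: (167041,13872)∘(289,24) = (289·167041+145·24·13872, 289·13872+24·167041) = (96549409,8017992)
n=4: (96549409,8017992)∘(289,24) = (289·96549409+145·24·8017992, 289·8017992+24·96549409) = (55805391361,4634385504)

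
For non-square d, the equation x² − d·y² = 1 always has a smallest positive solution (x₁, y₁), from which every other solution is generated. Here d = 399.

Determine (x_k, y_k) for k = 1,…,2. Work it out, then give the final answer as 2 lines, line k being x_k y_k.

√399 = [19; 1,38, …], period ℓ=2 (even) → k=1
step 0: (19, 1)  from 19·(1,0) + (0,1)
step 1: (20, 1)  from 1·(19,1) + (1,0)
(x₁, y₁) = (20, 1);  20² − 399·1² = 1 ✓
k=2:  x_2 = 20·20+399·1·1 = 799,  y_2 = 20·1+1·20 = 40

20 1
799 40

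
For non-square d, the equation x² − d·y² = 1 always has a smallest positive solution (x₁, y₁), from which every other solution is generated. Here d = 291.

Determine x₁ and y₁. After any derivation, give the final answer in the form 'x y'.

290 17

[17; 17,34] for √291; ℓ=2 ⇒ convergent index 1
step 0: (17, 1)  from 17·(1,0) + (0,1)
step 1: (290, 17)  from 17·(17,1) + (1,0)
→ (290, 17).  Check: 290²=84100, 291·17²=84099, difference 1.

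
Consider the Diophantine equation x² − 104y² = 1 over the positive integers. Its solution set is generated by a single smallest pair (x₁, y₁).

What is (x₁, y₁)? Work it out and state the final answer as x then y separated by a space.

[10; 5,20] for √104; ℓ=2 ⇒ convergent index 1
k=0  a_k=10  p_k/q_k = 10/1
k=1  a_k=5  p_k/q_k = 51/5
→ (51, 5).  Check: 51²=2601, 104·5²=2600, difference 1.

51 5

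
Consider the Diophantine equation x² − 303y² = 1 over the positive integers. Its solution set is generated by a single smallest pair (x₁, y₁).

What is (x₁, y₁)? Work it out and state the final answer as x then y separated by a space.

2524 145

√303 → a₀=17, period (2,2,5,2,2,34); ℓ=6 even so k=5
i=0: a=17 ⇒ p=17, q=1
…
i=3: a=5 ⇒ p=470, q=27
i=4: a=2 ⇒ p=1027, q=59
i=5: a=2 ⇒ p=2524, q=145
fundamental: x₁=2524, y₁=145  (since 6370576 − 303·21025 = 1)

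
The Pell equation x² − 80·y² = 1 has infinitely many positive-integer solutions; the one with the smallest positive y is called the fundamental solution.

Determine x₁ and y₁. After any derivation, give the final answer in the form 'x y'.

[8; 1,16] for √80; ℓ=2 ⇒ convergent index 1
step 0: (8, 1)  from 8·(1,0) + (0,1)
step 1: (9, 1)  from 1·(8,1) + (1,0)
→ (9, 1).  Check: 9²=81, 80·1²=80, difference 1.

9 1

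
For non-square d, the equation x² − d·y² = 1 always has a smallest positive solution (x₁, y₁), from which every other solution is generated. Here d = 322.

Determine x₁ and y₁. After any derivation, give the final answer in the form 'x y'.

323 18

√322 → a₀=17, period (1,16,1,34); ℓ=4 even so k=3
i=0: a=17 ⇒ p=17, q=1
i=1: a=1 ⇒ p=18, q=1
i=2: a=16 ⇒ p=305, q=17
i=3: a=1 ⇒ p=323, q=18
→ (323, 18).  Check: 323²=104329, 322·18²=104328, difference 1.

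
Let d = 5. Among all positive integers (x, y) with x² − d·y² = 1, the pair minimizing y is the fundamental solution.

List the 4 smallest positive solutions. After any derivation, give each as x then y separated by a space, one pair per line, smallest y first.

9 4
161 72
2889 1292
51841 23184

d=5: √d = [2; 4] (ℓ=1, odd), read p_1/q_1
step 0: (2, 1)  from 2·(1,0) + (0,1)
step 1: (9, 4)  from 4·(2,1) + (1,0)
fundamental: x₁=9, y₁=4  (since 81 − 5·16 = 1)
k=2:  x_2 = 9·9+5·4·4 = 161,  y_2 = 9·4+4·9 = 72
k=3:  x_3 = 9·161+5·4·72 = 2889,  y_3 = 9·72+4·161 = 1292
k=4:  x_4 = 9·2889+5·4·1292 = 51841,  y_4 = 9·1292+4·2889 = 23184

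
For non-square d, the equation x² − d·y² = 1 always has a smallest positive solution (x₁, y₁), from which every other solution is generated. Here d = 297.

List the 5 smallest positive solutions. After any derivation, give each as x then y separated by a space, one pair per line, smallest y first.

√297 = [17; 4,3,1,1,2,1,1,3,4,34, …], period ℓ=10 (even) → k=9
a_0=17:  p_0=17·1+0=17,  q_0=17·0+1=1
a_1=4:  p_1=4·17+1=69,  q_1=4·1+0=4
…
a_4=1:  p_4=1·293+224=517,  q_4=1·17+13=30
a_5=2:  p_5=2·517+293=1327,  q_5=2·30+17=77
a_6=1:  p_6=1·1327+517=1844,  q_6=1·77+30=107
…
a_8=3:  p_8=3·3171+1844=11357,  q_8=3·184+107=659
a_9=4:  p_9=4·11357+3171=48599,  q_9=4·659+184=2820
fundamental: x₁=48599, y₁=2820  (since 2361862801 − 297·7952400 = 1)
k=2:  x_2 = 48599·48599+297·2820·2820 = 4723725601,  y_2 = 48599·2820+2820·48599 = 274098360
k=3:  x_3 = 48599·4723725601+297·2820·274098360 = 459136680917399,  y_3 = 48599·274098360+2820·4723725601 = 26641812392460
k=4:  x_4 = 48599·459136680917399+297·2820·26641812392460 = 44627167107085622401,  y_4 = 48599·26641812392460+2820·459136680917399 = 2589530880648228720
k=5:  x_5 = 48599·44627167107085622401+297·2820·2589530880648228720 = 4337671388015371645214999,  y_5 = 48599·2589530880648228720+2820·44627167107085622401 = 251697222510604722734100

48599 2820
4723725601 274098360
459136680917399 26641812392460
44627167107085622401 2589530880648228720
4337671388015371645214999 251697222510604722734100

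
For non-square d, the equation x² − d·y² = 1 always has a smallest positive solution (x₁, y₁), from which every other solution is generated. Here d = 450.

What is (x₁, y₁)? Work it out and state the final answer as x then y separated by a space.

19601 924

√450 = [21; 4,1,2,4,2,1,4,42, …], period ℓ=8 (even) → k=7
step 0: (21, 1)  from 21·(1,0) + (0,1)
step 1: (85, 4)  from 4·(21,1) + (1,0)
step 2: (106, 5)  from 1·(85,4) + (21,1)
…
step 4: (1294, 61)  from 4·(297,14) + (106,5)
step 5: (2885, 136)  from 2·(1294,61) + (297,14)
step 6: (4179, 197)  from 1·(2885,136) + (1294,61)
step 7: (19601, 924)  from 4·(4179,197) + (2885,136)
(x₁, y₁) = (19601, 924);  19601² − 450·924² = 1 ✓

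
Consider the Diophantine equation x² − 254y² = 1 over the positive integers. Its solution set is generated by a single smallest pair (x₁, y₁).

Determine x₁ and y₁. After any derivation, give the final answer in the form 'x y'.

255 16

d=254: √d = [15; 1,14,1,30] (ℓ=4, even), read p_3/q_3
k=0  a_k=15  p_k/q_k = 15/1
…
k=2  a_k=14  p_k/q_k = 239/15
k=3  a_k=1  p_k/q_k = 255/16
fundamental: x₁=255, y₁=16  (since 65025 − 254·256 = 1)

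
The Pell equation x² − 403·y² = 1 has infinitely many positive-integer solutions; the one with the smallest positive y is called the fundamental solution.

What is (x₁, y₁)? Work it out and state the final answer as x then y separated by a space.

√403 → a₀=20, period (13,2,1,3,1,3,1,2,13,40); ℓ=10 even so k=9
k=0  a_k=20  p_k/q_k = 20/1
k=1  a_k=13  p_k/q_k = 261/13
k=2  a_k=2  p_k/q_k = 542/27
k=3  a_k=1  p_k/q_k = 803/40
k=4  a_k=3  p_k/q_k = 2951/147
k=5  a_k=1  p_k/q_k = 3754/187
k=6  a_k=3  p_k/q_k = 14213/708
k=7  a_k=1  p_k/q_k = 17967/895
k=8  a_k=2  p_k/q_k = 50147/2498
k=9  a_k=13  p_k/q_k = 669878/33369
fundamental: x₁=669878, y₁=33369  (since 448736534884 − 403·1113490161 = 1)

669878 33369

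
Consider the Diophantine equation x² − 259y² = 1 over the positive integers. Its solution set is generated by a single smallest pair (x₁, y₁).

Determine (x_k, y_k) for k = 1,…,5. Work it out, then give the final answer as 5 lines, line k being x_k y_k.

847225 52644
1435580401249 89202625800
2432519210895520825 151149389286757356
4121782176900479681520001 256115082676856799248400
6984153809646585277140670173625 433974201841648854097164622644

√259 = [16; 10,1,2,3,4,3,2,1,10,32, …], period ℓ=10 (even) → k=9
step 0: (16, 1)  from 16·(1,0) + (0,1)
…
step 5: (7403, 460)  from 4·(1722,107) + (515,32)
step 6: (23931, 1487)  from 3·(7403,460) + (1722,107)
…
step 8: (79196, 4921)  from 1·(55265,3434) + (23931,1487)
step 9: (847225, 52644)  from 10·(79196,4921) + (55265,3434)
→ (847225, 52644).  Check: 847225²=717790200625, 259·52644²=717790200624, difference 1.
(x_2, y_2) = (847225·847225 + 259·52644·52644, 847225·52644 + 52644·847225) = (1435580401249, 89202625800)
(x_3, y_3) = (847225·1435580401249 + 259·52644·89202625800, 847225·89202625800 + 52644·1435580401249) = (2432519210895520825, 151149389286757356)
(x_4, y_4) = (847225·2432519210895520825 + 259·52644·151149389286757356, 847225·151149389286757356 + 52644·2432519210895520825) = (4121782176900479681520001, 256115082676856799248400)
(x_5, y_5) = (847225·4121782176900479681520001 + 259·52644·256115082676856799248400, 847225·256115082676856799248400 + 52644·4121782176900479681520001) = (6984153809646585277140670173625, 433974201841648854097164622644)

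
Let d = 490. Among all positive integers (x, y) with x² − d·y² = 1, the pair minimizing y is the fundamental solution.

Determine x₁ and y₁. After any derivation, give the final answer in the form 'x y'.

1039681 46968

[22; 7,2,1,4,4,4,1,2,7,44] for √490; ℓ=10 ⇒ convergent index 9
step 0: (22, 1)  from 22·(1,0) + (0,1)
step 1: (155, 7)  from 7·(22,1) + (1,0)
step 2: (332, 15)  from 2·(155,7) + (22,1)
step 3: (487, 22)  from 1·(332,15) + (155,7)
step 4: (2280, 103)  from 4·(487,22) + (332,15)
step 5: (9607, 434)  from 4·(2280,103) + (487,22)
…
step 7: (50315, 2273)  from 1·(40708,1839) + (9607,434)
step 8: (141338, 6385)  from 2·(50315,2273) + (40708,1839)
step 9: (1039681, 46968)  from 7·(141338,6385) + (50315,2273)
(x₁, y₁) = (1039681, 46968);  1039681² − 490·46968² = 1 ✓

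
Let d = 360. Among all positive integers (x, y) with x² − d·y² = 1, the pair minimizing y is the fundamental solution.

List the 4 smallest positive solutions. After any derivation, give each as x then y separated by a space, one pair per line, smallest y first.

d=360: √d = [18; 1,36] (ℓ=2, even), read p_1/q_1
step 0: (18, 1)  from 18·(1,0) + (0,1)
step 1: (19, 1)  from 1·(18,1) + (1,0)
fundamental: x₁=19, y₁=1  (since 361 − 360·1 = 1)
(19+1√360)^2 = 721 + 38√360
(19+1√360)^3 = 27379 + 1443√360
(19+1√360)^4 = 1039681 + 54796√360

19 1
721 38
27379 1443
1039681 54796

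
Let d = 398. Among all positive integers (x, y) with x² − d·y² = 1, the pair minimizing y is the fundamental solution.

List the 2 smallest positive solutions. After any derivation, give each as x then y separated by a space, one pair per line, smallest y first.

d=398: √d = [19; 1,18,1,38] (ℓ=4, even), read p_3/q_3
a_0=19:  p_0=19·1+0=19,  q_0=19·0+1=1
a_1=1:  p_1=1·19+1=20,  q_1=1·1+0=1
a_2=18:  p_2=18·20+19=379,  q_2=18·1+1=19
a_3=1:  p_3=1·379+20=399,  q_3=1·19+1=20
→ (399, 20).  Check: 399²=159201, 398·20²=159200, difference 1.
(x_2, y_2) = (399·399 + 398·20·20, 399·20 + 20·399) = (318401, 15960)

399 20
318401 15960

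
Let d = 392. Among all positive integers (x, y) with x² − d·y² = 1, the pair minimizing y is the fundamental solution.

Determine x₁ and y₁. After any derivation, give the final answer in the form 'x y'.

d=392: √d = [19; 1,3,1,38] (ℓ=4, even), read p_3/q_3
k=0  a_k=19  p_k/q_k = 19/1
k=1  a_k=1  p_k/q_k = 20/1
k=2  a_k=3  p_k/q_k = 79/4
k=3  a_k=1  p_k/q_k = 99/5
→ (99, 5).  Check: 99²=9801, 392·5²=9800, difference 1.

99 5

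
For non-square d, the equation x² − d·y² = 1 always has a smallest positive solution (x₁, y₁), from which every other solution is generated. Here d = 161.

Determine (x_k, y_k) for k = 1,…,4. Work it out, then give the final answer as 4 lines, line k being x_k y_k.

[12; 1,2,4,1,2,1,4,2,1,24] for √161; ℓ=10 ⇒ convergent index 9
i=0: a=12 ⇒ p=12, q=1
i=1: a=1 ⇒ p=13, q=1
i=2: a=2 ⇒ p=38, q=3
i=3: a=4 ⇒ p=165, q=13
i=4: a=1 ⇒ p=203, q=16
…
i=6: a=1 ⇒ p=774, q=61
i=7: a=4 ⇒ p=3667, q=289
i=8: a=2 ⇒ p=8108, q=639
i=9: a=1 ⇒ p=11775, q=928
(x₁, y₁) = (11775, 928);  11775² − 161·928² = 1 ✓
k=2:  x_2 = 11775·11775+161·928·928 = 277301249,  y_2 = 11775·928+928·11775 = 21854400
k=3:  x_3 = 11775·277301249+161·928·21854400 = 6530444402175,  y_3 = 11775·21854400+928·277301249 = 514671119072
k=4:  x_4 = 11775·6530444402175+161·928·514671119072 = 153791965393920001,  y_4 = 11775·514671119072+928·6530444402175 = 12120504832291200

11775 928
277301249 21854400
6530444402175 514671119072
153791965393920001 12120504832291200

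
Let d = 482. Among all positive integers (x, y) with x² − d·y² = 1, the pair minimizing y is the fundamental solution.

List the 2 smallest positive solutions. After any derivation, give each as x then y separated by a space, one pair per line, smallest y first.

√482 = [21; 1,20,1,42, …], period ℓ=4 (even) → k=3
step 0: (21, 1)  from 21·(1,0) + (0,1)
…
step 2: (461, 21)  from 20·(22,1) + (21,1)
step 3: (483, 22)  from 1·(461,21) + (22,1)
(x₁, y₁) = (483, 22);  483² − 482·22² = 1 ✓
k=2:  x_2 = 483·483+482·22·22 = 466577,  y_2 = 483·22+22·483 = 21252

483 22
466577 21252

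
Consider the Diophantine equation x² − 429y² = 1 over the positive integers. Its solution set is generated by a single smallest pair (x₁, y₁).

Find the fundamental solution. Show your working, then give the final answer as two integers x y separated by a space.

1524095 73584

[20; 1,2,2,9,1,12,1,9,2,2,1,40] for √429; ℓ=12 ⇒ convergent index 11
a_0=20:  p_0=20·1+0=20,  q_0=20·0+1=1
a_1=1:  p_1=1·20+1=21,  q_1=1·1+0=1
…
a_3=2:  p_3=2·62+21=145,  q_3=2·3+1=7
a_4=9:  p_4=9·145+62=1367,  q_4=9·7+3=66
…
a_6=12:  p_6=12·1512+1367=19511,  q_6=12·73+66=942
…
a_10=2:  p_10=2·438459+208718=1085636,  q_10=2·21169+10077=52415
a_11=1:  p_11=1·1085636+438459=1524095,  q_11=1·52415+21169=73584
→ (1524095, 73584).  Check: 1524095²=2322865569025, 429·73584²=2322865569024, difference 1.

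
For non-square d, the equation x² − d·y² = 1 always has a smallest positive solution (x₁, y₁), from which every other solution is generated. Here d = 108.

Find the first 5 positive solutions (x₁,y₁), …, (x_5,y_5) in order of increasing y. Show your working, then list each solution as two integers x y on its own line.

1351 130
3650401 351260
9863382151 949104390
26650854921601 2564479710520
72010600134783751 6929223228720650

√108 = [10; 2,1,1,4,1,1,2,20, …], period ℓ=8 (even) → k=7
i=0: a=10 ⇒ p=10, q=1
i=1: a=2 ⇒ p=21, q=2
…
i=3: a=1 ⇒ p=52, q=5
…
i=5: a=1 ⇒ p=291, q=28
i=6: a=1 ⇒ p=530, q=51
i=7: a=2 ⇒ p=1351, q=130
(x₁, y₁) = (1351, 130);  1351² − 108·130² = 1 ✓
n=2: (1351,130)∘(1351,130) = (1351·1351+108·130·130, 1351·130+130·1351) = (3650401,351260)
n=3: (3650401,351260)∘(1351,130) = (1351·3650401+108·130·351260, 1351·351260+130·3650401) = (9863382151,949104390)
n=4: (9863382151,949104390)∘(1351,130) = (1351·9863382151+108·130·949104390, 1351·949104390+130·9863382151) = (26650854921601,2564479710520)
n=5: (26650854921601,2564479710520)∘(1351,130) = (1351·26650854921601+108·130·2564479710520, 1351·2564479710520+130·26650854921601) = (72010600134783751,6929223228720650)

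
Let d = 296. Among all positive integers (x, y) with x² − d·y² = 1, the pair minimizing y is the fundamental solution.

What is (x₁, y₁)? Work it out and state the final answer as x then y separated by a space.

3699 215

√296 → a₀=17, period (4,1,7,1,4,34); ℓ=6 even so k=5
i=0: a=17 ⇒ p=17, q=1
i=1: a=4 ⇒ p=69, q=4
i=2: a=1 ⇒ p=86, q=5
…
i=4: a=1 ⇒ p=757, q=44
i=5: a=4 ⇒ p=3699, q=215
fundamental: x₁=3699, y₁=215  (since 13682601 − 296·46225 = 1)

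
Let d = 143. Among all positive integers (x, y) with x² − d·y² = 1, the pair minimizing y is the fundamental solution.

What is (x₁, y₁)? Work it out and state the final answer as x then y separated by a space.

[11; 1,22] for √143; ℓ=2 ⇒ convergent index 1
k=0  a_k=11  p_k/q_k = 11/1
k=1  a_k=1  p_k/q_k = 12/1
fundamental: x₁=12, y₁=1  (since 144 − 143·1 = 1)

12 1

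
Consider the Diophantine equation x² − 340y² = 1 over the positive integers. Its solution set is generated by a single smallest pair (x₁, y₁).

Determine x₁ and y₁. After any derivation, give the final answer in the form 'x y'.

285769 15498

d=340: √d = [18; 2,3,1,1,1,…,3,2,36] (ℓ=14, even), read p_13/q_13
a_0=18:  p_0=18·1+0=18,  q_0=18·0+1=1
…
a_2=3:  p_2=3·37+18=129,  q_2=3·2+1=7
a_3=1:  p_3=1·129+37=166,  q_3=1·7+2=9
…
a_5=1:  p_5=1·295+166=461,  q_5=1·16+9=25
…
a_7=8:  p_7=8·756+461=6509,  q_7=8·41+25=353
…
a_10=1:  p_10=1·13774+7265=21039,  q_10=1·747+394=1141
…
a_12=3:  p_12=3·34813+21039=125478,  q_12=3·1888+1141=6805
a_13=2:  p_13=2·125478+34813=285769,  q_13=2·6805+1888=15498
(x₁, y₁) = (285769, 15498);  285769² − 340·15498² = 1 ✓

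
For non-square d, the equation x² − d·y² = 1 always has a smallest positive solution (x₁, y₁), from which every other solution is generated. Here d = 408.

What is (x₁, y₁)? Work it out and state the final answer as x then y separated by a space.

[20; 5,40] for √408; ℓ=2 ⇒ convergent index 1
a_0=20:  p_0=20·1+0=20,  q_0=20·0+1=1
a_1=5:  p_1=5·20+1=101,  q_1=5·1+0=5
(x₁, y₁) = (101, 5);  101² − 408·5² = 1 ✓

101 5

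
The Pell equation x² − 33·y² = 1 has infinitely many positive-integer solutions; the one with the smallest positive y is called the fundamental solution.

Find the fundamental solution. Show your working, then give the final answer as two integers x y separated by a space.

√33 = [5; 1,2,1,10, …], period ℓ=4 (even) → k=3
k=0  a_k=5  p_k/q_k = 5/1
k=1  a_k=1  p_k/q_k = 6/1
k=2  a_k=2  p_k/q_k = 17/3
k=3  a_k=1  p_k/q_k = 23/4
(x₁, y₁) = (23, 4);  23² − 33·4² = 1 ✓

23 4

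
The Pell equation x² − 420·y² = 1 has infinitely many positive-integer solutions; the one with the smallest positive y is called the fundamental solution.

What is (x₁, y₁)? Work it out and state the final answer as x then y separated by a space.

41 2

d=420: √d = [20; 2,40] (ℓ=2, even), read p_1/q_1
step 0: (20, 1)  from 20·(1,0) + (0,1)
step 1: (41, 2)  from 2·(20,1) + (1,0)
(x₁, y₁) = (41, 2);  41² − 420·2² = 1 ✓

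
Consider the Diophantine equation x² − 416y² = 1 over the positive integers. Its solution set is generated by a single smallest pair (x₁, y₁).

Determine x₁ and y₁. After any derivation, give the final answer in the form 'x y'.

5201 255

√416 → a₀=20, period (2,1,1,9,1,1,2,40); ℓ=8 even so k=7
i=0: a=20 ⇒ p=20, q=1
i=1: a=2 ⇒ p=41, q=2
i=2: a=1 ⇒ p=61, q=3
i=3: a=1 ⇒ p=102, q=5
i=4: a=9 ⇒ p=979, q=48
i=5: a=1 ⇒ p=1081, q=53
i=6: a=1 ⇒ p=2060, q=101
i=7: a=2 ⇒ p=5201, q=255
fundamental: x₁=5201, y₁=255  (since 27050401 − 416·65025 = 1)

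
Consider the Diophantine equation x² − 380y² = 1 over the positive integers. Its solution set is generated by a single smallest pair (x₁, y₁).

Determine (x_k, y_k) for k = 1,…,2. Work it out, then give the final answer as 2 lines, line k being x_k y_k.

[19; 2,38] for √380; ℓ=2 ⇒ convergent index 1
step 0: (19, 1)  from 19·(1,0) + (0,1)
step 1: (39, 2)  from 2·(19,1) + (1,0)
→ (39, 2).  Check: 39²=1521, 380·2²=1520, difference 1.
(39+2√380)^2 = 3041 + 156√380

39 2
3041 156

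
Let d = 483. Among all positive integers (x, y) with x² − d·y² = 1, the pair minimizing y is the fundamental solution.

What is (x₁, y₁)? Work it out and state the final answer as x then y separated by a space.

22 1

d=483: √d = [21; 1,42] (ℓ=2, even), read p_1/q_1
step 0: (21, 1)  from 21·(1,0) + (0,1)
step 1: (22, 1)  from 1·(21,1) + (1,0)
→ (22, 1).  Check: 22²=484, 483·1²=483, difference 1.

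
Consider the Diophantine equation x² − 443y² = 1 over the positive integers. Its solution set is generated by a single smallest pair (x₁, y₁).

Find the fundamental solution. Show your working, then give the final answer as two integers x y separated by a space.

√443 = [21; 21,42, …], period ℓ=2 (even) → k=1
i=0: a=21 ⇒ p=21, q=1
i=1: a=21 ⇒ p=442, q=21
→ (442, 21).  Check: 442²=195364, 443·21²=195363, difference 1.

442 21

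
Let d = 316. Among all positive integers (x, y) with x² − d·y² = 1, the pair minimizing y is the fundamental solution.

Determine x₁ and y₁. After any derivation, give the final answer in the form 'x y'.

√316 = [17; 1,3,2,8,2,3,1,34, …], period ℓ=8 (even) → k=7
a_0=17:  p_0=17·1+0=17,  q_0=17·0+1=1
…
a_4=8:  p_4=8·160+71=1351,  q_4=8·9+4=76
a_5=2:  p_5=2·1351+160=2862,  q_5=2·76+9=161
a_6=3:  p_6=3·2862+1351=9937,  q_6=3·161+76=559
a_7=1:  p_7=1·9937+2862=12799,  q_7=1·559+161=720
fundamental: x₁=12799, y₁=720  (since 163814401 − 316·518400 = 1)

12799 720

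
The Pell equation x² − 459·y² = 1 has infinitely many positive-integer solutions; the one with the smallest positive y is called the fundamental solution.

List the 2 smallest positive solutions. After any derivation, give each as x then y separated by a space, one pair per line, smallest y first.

499850 23331
499700044999 23324000700

d=459: √d = [21; 2,2,1,4,21,4,1,2,2,42] (ℓ=10, even), read p_9/q_9
i=0: a=21 ⇒ p=21, q=1
…
i=2: a=2 ⇒ p=107, q=5
i=3: a=1 ⇒ p=150, q=7
i=4: a=4 ⇒ p=707, q=33
…
i=7: a=1 ⇒ p=75692, q=3533
i=8: a=2 ⇒ p=212079, q=9899
i=9: a=2 ⇒ p=499850, q=23331
fundamental: x₁=499850, y₁=23331  (since 249850022500 − 459·544335561 = 1)
(499850+23331√459)^2 = 499700044999 + 23324000700√459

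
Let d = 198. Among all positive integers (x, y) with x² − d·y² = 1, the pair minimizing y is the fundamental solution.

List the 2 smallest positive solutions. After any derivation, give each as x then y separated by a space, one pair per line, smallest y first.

197 14
77617 5516

d=198: √d = [14; 14,28] (ℓ=2, even), read p_1/q_1
a_0=14:  p_0=14·1+0=14,  q_0=14·0+1=1
a_1=14:  p_1=14·14+1=197,  q_1=14·1+0=14
→ (197, 14).  Check: 197²=38809, 198·14²=38808, difference 1.
k=2:  x_2 = 197·197+198·14·14 = 77617,  y_2 = 197·14+14·197 = 5516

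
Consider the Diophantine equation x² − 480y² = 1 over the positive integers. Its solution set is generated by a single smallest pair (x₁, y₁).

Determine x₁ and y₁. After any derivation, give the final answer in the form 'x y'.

[21; 1,9,1,42] for √480; ℓ=4 ⇒ convergent index 3
a_0=21:  p_0=21·1+0=21,  q_0=21·0+1=1
…
a_2=9:  p_2=9·22+21=219,  q_2=9·1+1=10
a_3=1:  p_3=1·219+22=241,  q_3=1·10+1=11
fundamental: x₁=241, y₁=11  (since 58081 − 480·121 = 1)

241 11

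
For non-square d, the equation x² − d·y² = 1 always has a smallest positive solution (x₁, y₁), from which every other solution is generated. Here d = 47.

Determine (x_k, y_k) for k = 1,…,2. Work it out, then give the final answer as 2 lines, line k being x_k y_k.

48 7
4607 672

[6; 1,5,1,12] for √47; ℓ=4 ⇒ convergent index 3
k=0  a_k=6  p_k/q_k = 6/1
k=1  a_k=1  p_k/q_k = 7/1
k=2  a_k=5  p_k/q_k = 41/6
k=3  a_k=1  p_k/q_k = 48/7
(x₁, y₁) = (48, 7);  48² − 47·7² = 1 ✓
k=2:  x_2 = 48·48+47·7·7 = 4607,  y_2 = 48·7+7·48 = 672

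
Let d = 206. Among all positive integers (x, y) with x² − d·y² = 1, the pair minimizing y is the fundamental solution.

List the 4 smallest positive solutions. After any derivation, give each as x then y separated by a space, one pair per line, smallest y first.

59535 4148
7088832449 493902360
844067279642895 58808954001052
100503090979990675201 7002382152411359280

√206 → a₀=14, period (2,1,5,14,5,1,2,28); ℓ=8 even so k=7
i=0: a=14 ⇒ p=14, q=1
i=1: a=2 ⇒ p=29, q=2
…
i=6: a=1 ⇒ p=20998, q=1463
i=7: a=2 ⇒ p=59535, q=4148
fundamental: x₁=59535, y₁=4148  (since 3544416225 − 206·17205904 = 1)
k=2:  x_2 = 59535·59535+206·4148·4148 = 7088832449,  y_2 = 59535·4148+4148·59535 = 493902360
k=3:  x_3 = 59535·7088832449+206·4148·493902360 = 844067279642895,  y_3 = 59535·493902360+4148·7088832449 = 58808954001052
k=4:  x_4 = 59535·844067279642895+206·4148·58808954001052 = 100503090979990675201,  y_4 = 59535·58808954001052+4148·844067279642895 = 7002382152411359280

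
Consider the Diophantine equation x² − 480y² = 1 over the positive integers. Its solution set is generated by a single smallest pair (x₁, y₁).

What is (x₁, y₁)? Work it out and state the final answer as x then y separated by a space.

d=480: √d = [21; 1,9,1,42] (ℓ=4, even), read p_3/q_3
step 0: (21, 1)  from 21·(1,0) + (0,1)
…
step 2: (219, 10)  from 9·(22,1) + (21,1)
step 3: (241, 11)  from 1·(219,10) + (22,1)
→ (241, 11).  Check: 241²=58081, 480·11²=58080, difference 1.

241 11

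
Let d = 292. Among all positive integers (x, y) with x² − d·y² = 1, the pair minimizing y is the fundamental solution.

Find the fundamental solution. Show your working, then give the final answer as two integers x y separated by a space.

2281249 133500

√292 → a₀=17, period (11,2,1,3,8,3,1,2,11,34); ℓ=10 even so k=9
a_0=17:  p_0=17·1+0=17,  q_0=17·0+1=1
…
a_2=2:  p_2=2·188+17=393,  q_2=2·11+1=23
…
a_6=3:  p_6=3·17669+2136=55143,  q_6=3·1034+125=3227
a_7=1:  p_7=1·55143+17669=72812,  q_7=1·3227+1034=4261
a_8=2:  p_8=2·72812+55143=200767,  q_8=2·4261+3227=11749
a_9=11:  p_9=11·200767+72812=2281249,  q_9=11·11749+4261=133500
→ (2281249, 133500).  Check: 2281249²=5204097000001, 292·133500²=5204097000000, difference 1.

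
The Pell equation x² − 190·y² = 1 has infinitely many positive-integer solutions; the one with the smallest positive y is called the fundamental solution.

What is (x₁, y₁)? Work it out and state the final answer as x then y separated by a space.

√190 → a₀=13, period (1,3,1,1,1,…,3,1,26); ℓ=14 even so k=13
a_0=13:  p_0=13·1+0=13,  q_0=13·0+1=1
…
a_4=1:  p_4=1·69+55=124,  q_4=1·5+4=9
…
a_6=2:  p_6=2·193+124=510,  q_6=2·14+9=37
…
a_9=1:  p_9=1·2936+1213=4149,  q_9=1·213+88=301
…
a_12=3:  p_12=3·11234+7085=40787,  q_12=3·815+514=2959
a_13=1:  p_13=1·40787+11234=52021,  q_13=1·2959+815=3774
→ (52021, 3774).  Check: 52021²=2706184441, 190·3774²=2706184440, difference 1.

52021 3774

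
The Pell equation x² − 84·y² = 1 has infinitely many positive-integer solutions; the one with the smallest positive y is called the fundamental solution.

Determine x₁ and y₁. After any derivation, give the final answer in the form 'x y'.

d=84: √d = [9; 6,18] (ℓ=2, even), read p_1/q_1
step 0: (9, 1)  from 9·(1,0) + (0,1)
step 1: (55, 6)  from 6·(9,1) + (1,0)
fundamental: x₁=55, y₁=6  (since 3025 − 84·36 = 1)

55 6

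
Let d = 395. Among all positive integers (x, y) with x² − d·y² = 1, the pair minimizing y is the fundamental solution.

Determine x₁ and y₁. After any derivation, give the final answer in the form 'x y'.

√395 = [19; 1,6,1,38, …], period ℓ=4 (even) → k=3
step 0: (19, 1)  from 19·(1,0) + (0,1)
…
step 2: (139, 7)  from 6·(20,1) + (19,1)
step 3: (159, 8)  from 1·(139,7) + (20,1)
fundamental: x₁=159, y₁=8  (since 25281 − 395·64 = 1)

159 8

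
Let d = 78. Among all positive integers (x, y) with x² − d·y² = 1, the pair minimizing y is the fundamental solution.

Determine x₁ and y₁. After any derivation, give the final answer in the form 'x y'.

[8; 1,4,1,16] for √78; ℓ=4 ⇒ convergent index 3
k=0  a_k=8  p_k/q_k = 8/1
…
k=2  a_k=4  p_k/q_k = 44/5
k=3  a_k=1  p_k/q_k = 53/6
(x₁, y₁) = (53, 6);  53² − 78·6² = 1 ✓

53 6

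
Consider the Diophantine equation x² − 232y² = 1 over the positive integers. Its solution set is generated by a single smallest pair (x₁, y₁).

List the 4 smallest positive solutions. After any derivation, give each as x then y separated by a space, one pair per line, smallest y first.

√232 = [15; 4,3,7,3,4,30, …], period ℓ=6 (even) → k=5
step 0: (15, 1)  from 15·(1,0) + (0,1)
…
step 3: (1447, 95)  from 7·(198,13) + (61,4)
step 4: (4539, 298)  from 3·(1447,95) + (198,13)
step 5: (19603, 1287)  from 4·(4539,298) + (1447,95)
fundamental: x₁=19603, y₁=1287  (since 384277609 − 232·1656369 = 1)
(x_2, y_2) = (19603·19603 + 232·1287·1287, 19603·1287 + 1287·19603) = (768555217, 50458122)
(x_3, y_3) = (19603·768555217 + 232·1287·50458122, 19603·50458122 + 1287·768555217) = (30131975818099, 1978261129845)
(x_4, y_4) = (19603·30131975818099 + 232·1287·1978261129845, 19603·1978261129845 + 1287·30131975818099) = (1181354243155834177, 77559705806244948)

19603 1287
768555217 50458122
30131975818099 1978261129845
1181354243155834177 77559705806244948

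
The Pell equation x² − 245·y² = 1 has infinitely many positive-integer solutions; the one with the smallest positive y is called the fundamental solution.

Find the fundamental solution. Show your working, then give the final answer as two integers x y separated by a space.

51841 3312

√245 → a₀=15, period (1,1,1,7,6,7,1,1,1,30); ℓ=10 even so k=9
step 0: (15, 1)  from 15·(1,0) + (0,1)
…
step 2: (31, 2)  from 1·(16,1) + (15,1)
…
step 5: (2207, 141)  from 6·(360,23) + (47,3)
step 6: (15809, 1010)  from 7·(2207,141) + (360,23)
step 7: (18016, 1151)  from 1·(15809,1010) + (2207,141)
step 8: (33825, 2161)  from 1·(18016,1151) + (15809,1010)
step 9: (51841, 3312)  from 1·(33825,2161) + (18016,1151)
(x₁, y₁) = (51841, 3312);  51841² − 245·3312² = 1 ✓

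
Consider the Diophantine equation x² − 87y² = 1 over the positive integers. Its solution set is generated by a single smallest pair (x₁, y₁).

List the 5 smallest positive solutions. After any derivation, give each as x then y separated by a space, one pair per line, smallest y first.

28 3
1567 168
87724 9405
4910977 526512
274926988 29475267

√87 = [9; 3,18, …], period ℓ=2 (even) → k=1
i=0: a=9 ⇒ p=9, q=1
i=1: a=3 ⇒ p=28, q=3
fundamental: x₁=28, y₁=3  (since 784 − 87·9 = 1)
(28+3√87)^2 = 1567 + 168√87
(28+3√87)^3 = 87724 + 9405√87
(28+3√87)^4 = 4910977 + 526512√87
(28+3√87)^5 = 274926988 + 29475267√87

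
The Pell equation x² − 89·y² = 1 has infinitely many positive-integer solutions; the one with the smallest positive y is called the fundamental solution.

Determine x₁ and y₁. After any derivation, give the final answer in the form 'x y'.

500001 53000

√89 = [9; 2,3,3,2,18, …], period ℓ=5 (odd) → k=9
i=0: a=9 ⇒ p=9, q=1
…
i=6: a=2 ⇒ p=18934, q=2007
…
i=8: a=3 ⇒ p=216991, q=23001
i=9: a=2 ⇒ p=500001, q=53000
→ (500001, 53000).  Check: 500001²=250001000001, 89·53000²=250001000000, difference 1.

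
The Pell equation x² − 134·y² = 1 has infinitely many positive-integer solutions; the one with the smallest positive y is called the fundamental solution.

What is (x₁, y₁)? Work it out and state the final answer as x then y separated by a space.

d=134: √d = [11; 1,1,2,1,3,…,1,1,22] (ℓ=14, even), read p_13/q_13
step 0: (11, 1)  from 11·(1,0) + (0,1)
step 1: (12, 1)  from 1·(11,1) + (1,0)
step 2: (23, 2)  from 1·(12,1) + (11,1)
…
step 4: (81, 7)  from 1·(58,5) + (23,2)
…
step 6: (382, 33)  from 1·(301,26) + (81,7)
step 7: (4121, 356)  from 10·(382,33) + (301,26)
step 8: (4503, 389)  from 1·(4121,356) + (382,33)
…
step 12: (84029, 7259)  from 1·(61896,5347) + (22133,1912)
step 13: (145925, 12606)  from 1·(84029,7259) + (61896,5347)
→ (145925, 12606).  Check: 145925²=21294105625, 134·12606²=21294105624, difference 1.

145925 12606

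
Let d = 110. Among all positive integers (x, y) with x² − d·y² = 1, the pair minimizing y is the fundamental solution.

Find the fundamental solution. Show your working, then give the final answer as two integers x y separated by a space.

d=110: √d = [10; 2,20] (ℓ=2, even), read p_1/q_1
k=0  a_k=10  p_k/q_k = 10/1
k=1  a_k=2  p_k/q_k = 21/2
fundamental: x₁=21, y₁=2  (since 441 − 110·4 = 1)

21 2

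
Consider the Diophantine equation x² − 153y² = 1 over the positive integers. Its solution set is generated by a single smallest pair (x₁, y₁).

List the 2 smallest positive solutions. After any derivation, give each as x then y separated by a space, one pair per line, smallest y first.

√153 = [12; 2,1,2,2,2,1,2,24, …], period ℓ=8 (even) → k=7
step 0: (12, 1)  from 12·(1,0) + (0,1)
step 1: (25, 2)  from 2·(12,1) + (1,0)
…
step 3: (99, 8)  from 2·(37,3) + (25,2)
…
step 5: (569, 46)  from 2·(235,19) + (99,8)
step 6: (804, 65)  from 1·(569,46) + (235,19)
step 7: (2177, 176)  from 2·(804,65) + (569,46)
(x₁, y₁) = (2177, 176);  2177² − 153·176² = 1 ✓
n=2: (2177,176)∘(2177,176) = (2177·2177+153·176·176, 2177·176+176·2177) = (9478657,766304)

2177 176
9478657 766304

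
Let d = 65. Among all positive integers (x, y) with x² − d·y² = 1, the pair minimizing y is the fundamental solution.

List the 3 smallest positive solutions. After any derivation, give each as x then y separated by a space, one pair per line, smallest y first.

129 16
33281 4128
8586369 1065008

d=65: √d = [8; 16] (ℓ=1, odd), read p_1/q_1
k=0  a_k=8  p_k/q_k = 8/1
k=1  a_k=16  p_k/q_k = 129/16
→ (129, 16).  Check: 129²=16641, 65·16²=16640, difference 1.
n=2: (129,16)∘(129,16) = (129·129+65·16·16, 129·16+16·129) = (33281,4128)
n=3: (33281,4128)∘(129,16) = (129·33281+65·16·4128, 129·4128+16·33281) = (8586369,1065008)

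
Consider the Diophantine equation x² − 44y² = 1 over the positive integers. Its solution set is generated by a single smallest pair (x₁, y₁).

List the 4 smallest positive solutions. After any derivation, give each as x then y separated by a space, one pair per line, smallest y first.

d=44: √d = [6; 1,1,1,2,1,1,1,12] (ℓ=8, even), read p_7/q_7
k=0  a_k=6  p_k/q_k = 6/1
…
k=6  a_k=1  p_k/q_k = 126/19
k=7  a_k=1  p_k/q_k = 199/30
fundamental: x₁=199, y₁=30  (since 39601 − 44·900 = 1)
(x_2, y_2) = (199·199 + 44·30·30, 199·30 + 30·199) = (79201, 11940)
(x_3, y_3) = (199·79201 + 44·30·11940, 199·11940 + 30·79201) = (31521799, 4752090)
(x_4, y_4) = (199·31521799 + 44·30·4752090, 199·4752090 + 30·31521799) = (12545596801, 1891319880)

199 30
79201 11940
31521799 4752090
12545596801 1891319880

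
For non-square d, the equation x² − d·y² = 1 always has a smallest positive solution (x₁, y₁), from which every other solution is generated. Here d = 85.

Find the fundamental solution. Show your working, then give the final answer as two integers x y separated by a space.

285769 30996

d=85: √d = [9; 4,1,1,4,18] (ℓ=5, odd), read p_9/q_9
step 0: (9, 1)  from 9·(1,0) + (0,1)
…
step 2: (46, 5)  from 1·(37,4) + (9,1)
…
step 7: (34813, 3776)  from 1·(27926,3029) + (6887,747)
step 8: (62739, 6805)  from 1·(34813,3776) + (27926,3029)
step 9: (285769, 30996)  from 4·(62739,6805) + (34813,3776)
(x₁, y₁) = (285769, 30996);  285769² − 85·30996² = 1 ✓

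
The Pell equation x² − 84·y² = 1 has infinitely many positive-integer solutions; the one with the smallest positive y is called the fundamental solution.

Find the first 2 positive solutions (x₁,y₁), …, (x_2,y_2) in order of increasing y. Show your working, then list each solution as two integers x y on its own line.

√84 = [9; 6,18, …], period ℓ=2 (even) → k=1
i=0: a=9 ⇒ p=9, q=1
i=1: a=6 ⇒ p=55, q=6
(x₁, y₁) = (55, 6);  55² − 84·6² = 1 ✓
k=2:  x_2 = 55·55+84·6·6 = 6049,  y_2 = 55·6+6·55 = 660

55 6
6049 660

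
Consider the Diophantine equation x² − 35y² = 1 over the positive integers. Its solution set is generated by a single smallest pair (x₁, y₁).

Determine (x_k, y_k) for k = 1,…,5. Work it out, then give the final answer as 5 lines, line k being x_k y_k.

6 1
71 12
846 143
10081 1704
120126 20305

[5; 1,10] for √35; ℓ=2 ⇒ convergent index 1
k=0  a_k=5  p_k/q_k = 5/1
k=1  a_k=1  p_k/q_k = 6/1
→ (6, 1).  Check: 6²=36, 35·1²=35, difference 1.
(x_2, y_2) = (6·6 + 35·1·1, 6·1 + 1·6) = (71, 12)
(x_3, y_3) = (6·71 + 35·1·12, 6·12 + 1·71) = (846, 143)
(x_4, y_4) = (6·846 + 35·1·143, 6·143 + 1·846) = (10081, 1704)
(x_5, y_5) = (6·10081 + 35·1·1704, 6·1704 + 1·10081) = (120126, 20305)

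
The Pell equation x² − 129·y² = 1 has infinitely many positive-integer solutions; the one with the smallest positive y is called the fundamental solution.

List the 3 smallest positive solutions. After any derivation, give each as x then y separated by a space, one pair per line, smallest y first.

d=129: √d = [11; 2,1,3,1,6,1,3,1,2,22] (ℓ=10, even), read p_9/q_9
step 0: (11, 1)  from 11·(1,0) + (0,1)
step 1: (23, 2)  from 2·(11,1) + (1,0)
step 2: (34, 3)  from 1·(23,2) + (11,1)
…
step 4: (159, 14)  from 1·(125,11) + (34,3)
…
step 7: (4793, 422)  from 3·(1238,109) + (1079,95)
step 8: (6031, 531)  from 1·(4793,422) + (1238,109)
step 9: (16855, 1484)  from 2·(6031,531) + (4793,422)
fundamental: x₁=16855, y₁=1484  (since 284091025 − 129·2202256 = 1)
k=2:  x_2 = 16855·16855+129·1484·1484 = 568182049,  y_2 = 16855·1484+1484·16855 = 50025640
k=3:  x_3 = 16855·568182049+129·1484·50025640 = 19153416854935,  y_3 = 16855·50025640+1484·568182049 = 1686364322916

16855 1484
568182049 50025640
19153416854935 1686364322916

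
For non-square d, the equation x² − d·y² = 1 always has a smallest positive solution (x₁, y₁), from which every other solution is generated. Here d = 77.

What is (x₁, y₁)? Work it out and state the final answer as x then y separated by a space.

d=77: √d = [8; 1,3,2,3,1,16] (ℓ=6, even), read p_5/q_5
k=0  a_k=8  p_k/q_k = 8/1
…
k=4  a_k=3  p_k/q_k = 272/31
k=5  a_k=1  p_k/q_k = 351/40
→ (351, 40).  Check: 351²=123201, 77·40²=123200, difference 1.

351 40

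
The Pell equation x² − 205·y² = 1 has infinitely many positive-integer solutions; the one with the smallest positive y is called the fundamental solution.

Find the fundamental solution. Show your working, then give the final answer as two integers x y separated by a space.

√205 → a₀=14, period (3,6,1,4,1,6,3,28); ℓ=8 even so k=7
a_0=14:  p_0=14·1+0=14,  q_0=14·0+1=1
…
a_2=6:  p_2=6·43+14=272,  q_2=6·3+1=19
a_3=1:  p_3=1·272+43=315,  q_3=1·19+3=22
a_4=4:  p_4=4·315+272=1532,  q_4=4·22+19=107
a_5=1:  p_5=1·1532+315=1847,  q_5=1·107+22=129
a_6=6:  p_6=6·1847+1532=12614,  q_6=6·129+107=881
a_7=3:  p_7=3·12614+1847=39689,  q_7=3·881+129=2772
→ (39689, 2772).  Check: 39689²=1575216721, 205·2772²=1575216720, difference 1.

39689 2772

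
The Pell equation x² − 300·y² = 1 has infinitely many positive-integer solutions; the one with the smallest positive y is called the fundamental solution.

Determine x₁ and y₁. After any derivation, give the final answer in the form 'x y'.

[17; 3,8,3,34] for √300; ℓ=4 ⇒ convergent index 3
a_0=17:  p_0=17·1+0=17,  q_0=17·0+1=1
a_1=3:  p_1=3·17+1=52,  q_1=3·1+0=3
a_2=8:  p_2=8·52+17=433,  q_2=8·3+1=25
a_3=3:  p_3=3·433+52=1351,  q_3=3·25+3=78
→ (1351, 78).  Check: 1351²=1825201, 300·78²=1825200, difference 1.

1351 78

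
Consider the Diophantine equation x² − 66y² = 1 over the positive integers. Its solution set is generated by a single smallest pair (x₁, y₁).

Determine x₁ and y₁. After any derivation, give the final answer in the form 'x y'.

65 8

√66 → a₀=8, period (8,16); ℓ=2 even so k=1
a_0=8:  p_0=8·1+0=8,  q_0=8·0+1=1
a_1=8:  p_1=8·8+1=65,  q_1=8·1+0=8
fundamental: x₁=65, y₁=8  (since 4225 − 66·64 = 1)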